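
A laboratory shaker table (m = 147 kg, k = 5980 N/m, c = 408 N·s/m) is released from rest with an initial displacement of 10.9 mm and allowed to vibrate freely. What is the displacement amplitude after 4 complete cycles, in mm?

0.0402 mm

ζ = c/(2√(km)) = 408/(2√(5980 × 147)) = 408/1875 = 0.2176.
Logarithmic decrement δ = 2πζ/√(1 − ζ²) = 2π × 0.2176/√(1 − 0.0473) = 1.401.
After n cycles, x_n/x₀ = e^(−nδ), so x_4 = 10.9 × e^(−4 × 1.401) = 10.9 × 0.003688 = 0.04020 mm.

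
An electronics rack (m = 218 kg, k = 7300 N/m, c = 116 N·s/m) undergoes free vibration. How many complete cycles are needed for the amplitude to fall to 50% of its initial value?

ζ = c/(2√(km)) = 116/(2√(7300 × 218)) = 116/2523 = 0.04598.
Logarithmic decrement δ = 2πζ/√(1 − ζ²) = 2π × 0.04598/√(1 − 0.00211) = 0.2892.
x_n/x₀ = e^(−nδ) ≤ 0.5; take ln: n ≥ ln(1/0.5)/δ = 0.6931/0.2892 = 2.397.
So 3 complete cycles are required.

3 cycles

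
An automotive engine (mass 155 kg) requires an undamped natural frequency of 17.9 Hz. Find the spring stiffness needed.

1960000 N/m

ω_n = 2πf_n = 2π × 17.9 = 112.5 rad/s.
k = m·ω_n² = 155 × 112.5² = 155 × 12650 = 1961000 N/m.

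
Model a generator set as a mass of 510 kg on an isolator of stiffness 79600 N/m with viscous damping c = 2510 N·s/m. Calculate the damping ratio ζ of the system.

ω_n = √(k/m) = √(79600/510) = 12.49 rad/s.
Critical damping c_c = 2√(k·m) = 2√(79600 × 510) = 12740 N·s/m, so ζ = c/c_c = 2510/12740 = 0.1970.

0.197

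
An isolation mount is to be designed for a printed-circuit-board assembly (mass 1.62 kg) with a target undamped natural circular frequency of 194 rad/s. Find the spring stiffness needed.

61000 N/m

k = m·ω_n² = 1.62 × 194.0² = 1.62 × 37640 = 60970 N/m.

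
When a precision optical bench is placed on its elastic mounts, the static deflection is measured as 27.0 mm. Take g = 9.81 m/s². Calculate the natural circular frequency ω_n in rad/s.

ω_n = √(g/δ_st) = √(9.81/0.0270) = √363.3 = 19.06 rad/s.

19.1 rad/s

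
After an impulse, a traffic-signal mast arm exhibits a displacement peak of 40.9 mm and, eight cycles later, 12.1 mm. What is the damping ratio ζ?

Logarithmic decrement δ = (1/n)·ln(x₀/x_n) = (1/8)·ln(40.9/12.1) = (1/8)·ln(3.380) = 0.1522.
ζ = δ/√(4π² + δ²) = 0.1522/√(39.48 + 0.0232) = 0.1522/6.285 = 0.02422.

0.0242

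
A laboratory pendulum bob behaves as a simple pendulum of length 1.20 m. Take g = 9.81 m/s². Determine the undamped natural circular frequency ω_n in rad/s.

2.86 rad/s

For a simple pendulum ω_n = √(g/L) = √(9.81/1.20) = √8.175 = 2.859 rad/s.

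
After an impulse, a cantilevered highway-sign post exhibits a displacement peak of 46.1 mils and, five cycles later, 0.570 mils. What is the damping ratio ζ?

0.138

Logarithmic decrement δ = (1/n)·ln(x₀/x_n) = (1/5)·ln(46.1/0.570) = (1/5)·ln(80.88) = 0.8786.
ζ = δ/√(4π² + δ²) = 0.8786/√(39.48 + 0.772) = 0.8786/6.344 = 0.1385.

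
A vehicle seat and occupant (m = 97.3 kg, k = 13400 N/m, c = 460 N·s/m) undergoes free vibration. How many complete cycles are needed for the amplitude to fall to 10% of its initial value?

2 cycles

ζ = c/(2√(km)) = 460/(2√(13400 × 97.3)) = 460/2284 = 0.2014.
Logarithmic decrement δ = 2πζ/√(1 − ζ²) = 2π × 0.2014/√(1 − 0.0406) = 1.292.
x_n/x₀ = e^(−nδ) ≤ 0.1; take ln: n ≥ ln(1/0.1)/δ = 2.303/1.292 = 1.782.
So 2 complete cycles are required.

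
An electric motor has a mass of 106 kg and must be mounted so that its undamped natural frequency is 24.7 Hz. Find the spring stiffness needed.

2550000 N/m

ω_n = 2πf_n = 2π × 24.7 = 155.2 rad/s.
k = m·ω_n² = 106 × 155.2² = 106 × 24090 = 2553000 N/m.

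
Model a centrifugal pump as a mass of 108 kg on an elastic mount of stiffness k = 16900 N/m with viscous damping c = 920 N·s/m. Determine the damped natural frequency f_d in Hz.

ω_n = √(k/m) = √(16900/108) = 12.51 rad/s.
Critical damping c_c = 2√(k·m) = 2√(16900 × 108) = 2702 N·s/m, so ζ = c/c_c = 920/2702 = 0.3405.
ω_d = ω_n√(1 − ζ²) = 12.51 × √(1 − 0.116) = 11.76 rad/s.
f_d = ω_d/(2π) = 1.872 Hz.

1.87 Hz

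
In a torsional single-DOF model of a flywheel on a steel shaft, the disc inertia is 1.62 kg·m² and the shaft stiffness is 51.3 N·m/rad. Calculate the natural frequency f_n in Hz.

0.896 Hz

ω_n = √(k_t/J) = √(51.3/1.62) = √31.67 = 5.627 rad/s.
f_n = ω_n/(2π) = 5.627/6.283 = 0.8956 Hz.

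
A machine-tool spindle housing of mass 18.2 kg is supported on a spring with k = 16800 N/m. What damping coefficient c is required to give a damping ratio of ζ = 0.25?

c_c = 2√(k·m) = 2√(16800 × 18.2) = 1106 N·s/m.
c = ζ·c_c = 0.25 × 1106 = 276.5 N·s/m.

276 N·s/m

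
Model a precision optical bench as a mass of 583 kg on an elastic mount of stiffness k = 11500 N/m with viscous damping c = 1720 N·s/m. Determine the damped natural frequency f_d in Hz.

ω_n = √(k/m) = √(11500/583) = 4.441 rad/s.
Critical damping c_c = 2√(k·m) = 2√(11500 × 583) = 5179 N·s/m, so ζ = c/c_c = 1720/5179 = 0.3321.
ω_d = ω_n√(1 − ζ²) = 4.441 × √(1 − 0.110) = 4.189 rad/s.
f_d = ω_d/(2π) = 0.6667 Hz.

0.667 Hz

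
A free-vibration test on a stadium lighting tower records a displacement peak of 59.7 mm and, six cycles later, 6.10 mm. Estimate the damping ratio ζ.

0.0604

Logarithmic decrement δ = (1/n)·ln(x₀/x_n) = (1/6)·ln(59.7/6.10) = (1/6)·ln(9.787) = 0.3802.
ζ = δ/√(4π² + δ²) = 0.3802/√(39.48 + 0.145) = 0.3802/6.295 = 0.06040.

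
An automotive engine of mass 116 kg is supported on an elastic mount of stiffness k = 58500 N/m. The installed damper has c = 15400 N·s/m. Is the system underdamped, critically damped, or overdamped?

overdamped

c_c = 2√(k·m) = 5210 N·s/m; ζ = c/c_c = 15400/5210 = 2.96.
Since ζ > 1 the system is overdamped.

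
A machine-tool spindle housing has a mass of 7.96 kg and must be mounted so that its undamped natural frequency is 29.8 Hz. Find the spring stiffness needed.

279000 N/m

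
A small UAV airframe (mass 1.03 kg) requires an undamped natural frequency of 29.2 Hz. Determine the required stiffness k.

34700 N/m

ω_n = 2πf_n = 2π × 29.2 = 183.5 rad/s.
k = m·ω_n² = 1.03 × 183.5² = 1.03 × 33660 = 34670 N/m.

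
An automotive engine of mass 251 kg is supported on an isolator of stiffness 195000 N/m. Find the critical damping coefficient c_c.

c_c = 2√(k·m) = 2√(195000 × 251) = 2 × 6996 = 13990 N·s/m.

14000 N·s/m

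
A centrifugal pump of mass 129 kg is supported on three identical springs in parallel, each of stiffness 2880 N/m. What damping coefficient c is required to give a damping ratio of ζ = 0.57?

1200 N·s/m

Parallel springs add: k_eq = 3 × 2880 = 8640 N/m.
c_c = 2√(k_eq·m) = 2√(8640 × 129) = 2111 N·s/m.
c = ζ·c_c = 0.57 × 2111 = 1204 N·s/m.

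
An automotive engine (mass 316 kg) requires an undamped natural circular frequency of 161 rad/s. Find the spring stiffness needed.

k = m·ω_n² = 316 × 161.0² = 316 × 25920 = 8191000 N/m.

8190000 N/m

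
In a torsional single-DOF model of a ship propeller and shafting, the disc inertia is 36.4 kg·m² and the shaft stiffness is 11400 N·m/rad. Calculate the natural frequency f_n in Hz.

2.82 Hz

ω_n = √(k_t/J) = √(11400/36.4) = √313.2 = 17.70 rad/s.
f_n = ω_n/(2π) = 17.70/6.283 = 2.817 Hz.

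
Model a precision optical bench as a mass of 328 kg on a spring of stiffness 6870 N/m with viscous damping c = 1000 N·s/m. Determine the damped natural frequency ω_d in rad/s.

4.32 rad/s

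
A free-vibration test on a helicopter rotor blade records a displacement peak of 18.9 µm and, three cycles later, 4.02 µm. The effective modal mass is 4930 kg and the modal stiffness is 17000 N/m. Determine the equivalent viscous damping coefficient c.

1500 N·s/m

Logarithmic decrement δ = (1/n)·ln(x₀/x_n) = (1/3)·ln(18.9/4.02) = (1/3)·ln(4.701) = 0.5160.
ζ = δ/√(4π² + δ²) = 0.5160/√(39.48 + 0.266) = 0.5160/6.304 = 0.08184.
c = ζ · 2√(km) = 0.08184 × 2√(17000 × 4930) = 0.08184 × 18310 = 1498 N·s/m.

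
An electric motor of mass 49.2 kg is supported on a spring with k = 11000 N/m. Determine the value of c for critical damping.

c_c = 2√(k·m) = 2√(11000 × 49.2) = 2 × 735.7 = 1471 N·s/m.

1470 N·s/m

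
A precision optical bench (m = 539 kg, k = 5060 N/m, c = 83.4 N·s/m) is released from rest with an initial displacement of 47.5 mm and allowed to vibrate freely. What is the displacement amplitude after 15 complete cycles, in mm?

ζ = c/(2√(km)) = 83.4/(2√(5060 × 539)) = 83.4/3303 = 0.02525.
Logarithmic decrement δ = 2πζ/√(1 − ζ²) = 2π × 0.02525/√(1 − 0.000638) = 0.1587.
After n cycles, x_n/x₀ = e^(−nδ), so x_15 = 47.5 × e^(−15 × 0.1587) = 47.5 × 0.09250 = 4.394 mm.

4.39 mm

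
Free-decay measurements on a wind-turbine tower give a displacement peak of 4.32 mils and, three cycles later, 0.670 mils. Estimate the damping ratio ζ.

0.0984

Logarithmic decrement δ = (1/n)·ln(x₀/x_n) = (1/3)·ln(4.32/0.670) = (1/3)·ln(6.448) = 0.6212.
ζ = δ/√(4π² + δ²) = 0.6212/√(39.48 + 0.386) = 0.6212/6.314 = 0.09839.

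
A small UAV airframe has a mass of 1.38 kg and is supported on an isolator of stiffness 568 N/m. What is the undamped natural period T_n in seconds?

0.310 s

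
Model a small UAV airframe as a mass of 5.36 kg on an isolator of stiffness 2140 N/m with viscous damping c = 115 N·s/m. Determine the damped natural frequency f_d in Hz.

ω_n = √(k/m) = √(2140/5.36) = 19.98 rad/s.
Critical damping c_c = 2√(k·m) = 2√(2140 × 5.36) = 214.2 N·s/m, so ζ = c/c_c = 115/214.2 = 0.5369.
ω_d = ω_n√(1 − ζ²) = 19.98 × √(1 − 0.288) = 16.86 rad/s.
f_d = ω_d/(2π) = 2.683 Hz.

2.68 Hz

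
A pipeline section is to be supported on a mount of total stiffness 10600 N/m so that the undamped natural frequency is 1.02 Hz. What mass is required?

ω_n = 2πf_n = 2π × 1.02 = 6.409 rad/s.
m = k/ω_n² = 10600/6.409² = 10600/41.07 = 258.1 kg.

258 kg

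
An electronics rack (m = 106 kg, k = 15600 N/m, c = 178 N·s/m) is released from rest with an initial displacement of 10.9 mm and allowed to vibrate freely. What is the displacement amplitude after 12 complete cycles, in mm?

ζ = c/(2√(km)) = 178/(2√(15600 × 106)) = 178/2572 = 0.06921.
Logarithmic decrement δ = 2πζ/√(1 − ζ²) = 2π × 0.06921/√(1 − 0.00479) = 0.4359.
After n cycles, x_n/x₀ = e^(−nδ), so x_12 = 10.9 × e^(−12 × 0.4359) = 10.9 × 0.005349 = 0.05830 mm.

0.0583 mm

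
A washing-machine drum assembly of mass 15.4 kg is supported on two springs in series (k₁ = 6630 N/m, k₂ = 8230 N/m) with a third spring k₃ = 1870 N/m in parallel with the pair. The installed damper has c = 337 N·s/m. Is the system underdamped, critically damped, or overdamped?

underdamped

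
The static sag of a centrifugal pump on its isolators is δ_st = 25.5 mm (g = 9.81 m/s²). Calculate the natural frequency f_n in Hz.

3.12 Hz

ω_n = √(g/δ_st) = √(9.81/0.0255) = √384.7 = 19.61 rad/s.
f_n = ω_n/(2π) = 19.61/6.283 = 3.122 Hz.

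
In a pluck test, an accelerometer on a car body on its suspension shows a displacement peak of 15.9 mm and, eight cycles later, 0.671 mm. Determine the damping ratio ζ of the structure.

Logarithmic decrement δ = (1/n)·ln(x₀/x_n) = (1/8)·ln(15.9/0.671) = (1/8)·ln(23.70) = 0.3957.
ζ = δ/√(4π² + δ²) = 0.3957/√(39.48 + 0.157) = 0.3957/6.296 = 0.06285.

0.0628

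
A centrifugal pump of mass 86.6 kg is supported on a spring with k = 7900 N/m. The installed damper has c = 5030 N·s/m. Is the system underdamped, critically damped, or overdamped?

c_c = 2√(k·m) = 1654 N·s/m; ζ = c/c_c = 5030/1654 = 3.04.
Since ζ > 1 the system is overdamped.

overdamped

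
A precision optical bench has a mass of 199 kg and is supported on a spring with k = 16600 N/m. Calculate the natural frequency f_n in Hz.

1.45 Hz

ω_n = √(k/m) = √(16600/199) = √83.42 = 9.133 rad/s.
f_n = ω_n/(2π) = 9.133/6.283 = 1.454 Hz.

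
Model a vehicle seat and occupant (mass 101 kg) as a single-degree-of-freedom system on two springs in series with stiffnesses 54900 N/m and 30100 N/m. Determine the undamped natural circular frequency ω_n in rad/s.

Series springs: 1/k_eq = 1/54900 + 1/30100 = 5.144×10^-5, so k_eq = 19440 N/m.
ω_n = √(k_eq/m) = √(19440/101) = √192.5 = 13.87 rad/s.

13.9 rad/s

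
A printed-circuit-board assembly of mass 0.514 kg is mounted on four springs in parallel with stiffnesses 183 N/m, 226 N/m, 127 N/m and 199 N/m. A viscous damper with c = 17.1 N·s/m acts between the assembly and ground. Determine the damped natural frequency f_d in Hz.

Parallel springs add: k_eq = 183 + 226 + 127 + 199 = 735.0 N/m.
ω_n = √(k_eq/m) = √(735.0/0.514) = 37.81 rad/s.
Critical damping c_c = 2√(k_eq·m) = 2√(735.0 × 0.514) = 38.87 N·s/m, so ζ = c/c_c = 17.1/38.87 = 0.4399.
ω_d = ω_n√(1 − ζ²) = 37.81 × √(1 − 0.194) = 33.96 rad/s.
f_d = ω_d/(2π) = 5.405 Hz.

5.40 Hz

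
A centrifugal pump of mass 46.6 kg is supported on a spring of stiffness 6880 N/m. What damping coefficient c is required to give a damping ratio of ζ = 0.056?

c_c = 2√(k·m) = 2√(6880 × 46.6) = 1132 N·s/m.
c = ζ·c_c = 0.056 × 1132 = 63.42 N·s/m.

63.4 N·s/m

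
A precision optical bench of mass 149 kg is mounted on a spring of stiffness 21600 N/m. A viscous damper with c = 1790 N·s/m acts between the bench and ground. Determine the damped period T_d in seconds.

0.602 s

ω_n = √(k/m) = √(21600/149) = 12.04 rad/s.
Critical damping c_c = 2√(k·m) = 2√(21600 × 149) = 3588 N·s/m, so ζ = c/c_c = 1790/3588 = 0.4989.
ω_d = ω_n√(1 − ζ²) = 12.04 × √(1 − 0.249) = 10.43 rad/s.
T_d = 2π/ω_d = 0.6021 s.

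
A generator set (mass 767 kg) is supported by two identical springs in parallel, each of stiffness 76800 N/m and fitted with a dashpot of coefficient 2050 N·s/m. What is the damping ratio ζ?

Parallel springs add: k_eq = 2 × 76800 = 153600 N/m.
ω_n = √(k_eq/m) = √(153600/767) = 14.15 rad/s.
Critical damping c_c = 2√(k_eq·m) = 2√(153600 × 767) = 21710 N·s/m, so ζ = c/c_c = 2050/21710 = 0.09443.

0.0944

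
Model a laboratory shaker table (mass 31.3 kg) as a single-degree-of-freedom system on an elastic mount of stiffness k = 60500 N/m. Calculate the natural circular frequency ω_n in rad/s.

ω_n = √(k/m) = √(60500/31.3) = √1933 = 43.96 rad/s.

44.0 rad/s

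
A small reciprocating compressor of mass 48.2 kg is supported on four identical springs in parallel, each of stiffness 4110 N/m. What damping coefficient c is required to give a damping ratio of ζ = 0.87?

1550 N·s/m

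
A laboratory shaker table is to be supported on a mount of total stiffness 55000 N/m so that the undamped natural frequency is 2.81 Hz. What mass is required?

176 kg

ω_n = 2πf_n = 2π × 2.81 = 17.66 rad/s.
m = k/ω_n² = 55000/17.66² = 55000/311.7 = 176.4 kg.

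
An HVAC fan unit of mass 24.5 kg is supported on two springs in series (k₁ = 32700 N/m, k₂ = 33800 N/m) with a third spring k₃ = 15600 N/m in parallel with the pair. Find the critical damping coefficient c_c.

Series pair: k_s = k₁k₂/(k₁+k₂) = (32700)(33800)/(32700 + 33800) = 16620 N/m. In parallel with k₃: k_eq = 16620 + 15600 = 32220 N/m.
c_c = 2√(k_eq·m) = 2√(32220 × 24.5) = 2 × 888.5 = 1777 N·s/m.

1780 N·s/m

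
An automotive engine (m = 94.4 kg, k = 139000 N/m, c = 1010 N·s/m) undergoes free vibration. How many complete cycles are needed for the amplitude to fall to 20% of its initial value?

2 cycles

ζ = c/(2√(km)) = 1010/(2√(139000 × 94.4)) = 1010/7245 = 0.1394.
Logarithmic decrement δ = 2πζ/√(1 − ζ²) = 2π × 0.1394/√(1 − 0.0194) = 0.8846.
x_n/x₀ = e^(−nδ) ≤ 0.2; take ln: n ≥ ln(1/0.2)/δ = 1.609/0.8846 = 1.819.
So 2 complete cycles are required.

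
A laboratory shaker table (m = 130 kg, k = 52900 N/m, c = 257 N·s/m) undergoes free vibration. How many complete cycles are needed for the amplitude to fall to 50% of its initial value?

3 cycles

ζ = c/(2√(km)) = 257/(2√(52900 × 130)) = 257/5245 = 0.04900.
Logarithmic decrement δ = 2πζ/√(1 − ζ²) = 2π × 0.04900/√(1 − 0.00240) = 0.3083.
x_n/x₀ = e^(−nδ) ≤ 0.5; take ln: n ≥ ln(1/0.5)/δ = 0.6931/0.3083 = 2.249.
So 3 complete cycles are required.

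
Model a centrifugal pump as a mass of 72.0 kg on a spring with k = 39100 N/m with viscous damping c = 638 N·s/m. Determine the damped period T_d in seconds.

0.275 s

ω_n = √(k/m) = √(39100/72.0) = 23.30 rad/s.
Critical damping c_c = 2√(k·m) = 2√(39100 × 72.0) = 3356 N·s/m, so ζ = c/c_c = 638/3356 = 0.1901.
ω_d = ω_n√(1 − ζ²) = 23.30 × √(1 − 0.0361) = 22.88 rad/s.
T_d = 2π/ω_d = 0.2746 s.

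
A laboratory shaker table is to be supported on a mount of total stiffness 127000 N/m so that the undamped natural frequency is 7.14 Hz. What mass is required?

63.1 kg

ω_n = 2πf_n = 2π × 7.14 = 44.86 rad/s.
m = k/ω_n² = 127000/44.86² = 127000/2013 = 63.10 kg.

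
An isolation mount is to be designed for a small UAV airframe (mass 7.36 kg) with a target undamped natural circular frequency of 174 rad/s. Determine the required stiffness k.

223000 N/m

k = m·ω_n² = 7.36 × 174.0² = 7.36 × 30280 = 222800 N/m.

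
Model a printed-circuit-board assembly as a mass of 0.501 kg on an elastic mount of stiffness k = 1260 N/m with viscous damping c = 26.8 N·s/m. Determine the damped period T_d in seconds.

ω_n = √(k/m) = √(1260/0.501) = 50.15 rad/s.
Critical damping c_c = 2√(k·m) = 2√(1260 × 0.501) = 50.25 N·s/m, so ζ = c/c_c = 26.8/50.25 = 0.5333.
ω_d = ω_n√(1 − ζ²) = 50.15 × √(1 − 0.284) = 42.42 rad/s.
T_d = 2π/ω_d = 0.1481 s.

0.148 s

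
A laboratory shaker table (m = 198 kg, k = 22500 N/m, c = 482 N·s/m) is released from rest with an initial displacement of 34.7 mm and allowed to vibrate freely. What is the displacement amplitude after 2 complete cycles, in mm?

8.19 mm

ζ = c/(2√(km)) = 482/(2√(22500 × 198)) = 482/4221 = 0.1142.
Logarithmic decrement δ = 2πζ/√(1 − ζ²) = 2π × 0.1142/√(1 − 0.0130) = 0.7221.
After n cycles, x_n/x₀ = e^(−nδ), so x_2 = 34.7 × e^(−2 × 0.7221) = 34.7 × 0.2359 = 8.186 mm.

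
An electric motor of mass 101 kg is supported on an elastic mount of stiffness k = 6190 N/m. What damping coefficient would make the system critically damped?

1580 N·s/m

c_c = 2√(k·m) = 2√(6190 × 101) = 2 × 790.7 = 1581 N·s/m.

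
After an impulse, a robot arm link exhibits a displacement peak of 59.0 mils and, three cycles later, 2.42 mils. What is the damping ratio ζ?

Logarithmic decrement δ = (1/n)·ln(x₀/x_n) = (1/3)·ln(59.0/2.42) = (1/3)·ln(24.38) = 1.065.
ζ = δ/√(4π² + δ²) = 1.065/√(39.48 + 1.13) = 1.065/6.373 = 0.1671.

0.167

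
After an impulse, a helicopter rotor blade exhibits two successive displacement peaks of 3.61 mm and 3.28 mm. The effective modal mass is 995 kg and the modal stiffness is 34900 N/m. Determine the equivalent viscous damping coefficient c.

180 N·s/m

Logarithmic decrement δ = (1/n)·ln(x₀/x_n) = (1/1)·ln(3.61/3.28) = (1/1)·ln(1.101) = 0.09586.
ζ = δ/√(4π² + δ²) = 0.09586/√(39.48 + 0.00919) = 0.09586/6.284 = 0.01526.
c = ζ · 2√(km) = 0.01526 × 2√(34900 × 995) = 0.01526 × 11790 = 179.8 N·s/m.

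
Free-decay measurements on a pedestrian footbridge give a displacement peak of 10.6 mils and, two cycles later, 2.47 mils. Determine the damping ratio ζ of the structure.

Logarithmic decrement δ = (1/n)·ln(x₀/x_n) = (1/2)·ln(10.6/2.47) = (1/2)·ln(4.291) = 0.7283.
ζ = δ/√(4π² + δ²) = 0.7283/√(39.48 + 0.530) = 0.7283/6.325 = 0.1151.

0.115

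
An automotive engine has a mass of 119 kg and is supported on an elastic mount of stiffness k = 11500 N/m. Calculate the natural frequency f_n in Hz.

ω_n = √(k/m) = √(11500/119) = √96.64 = 9.830 rad/s.
f_n = ω_n/(2π) = 9.830/6.283 = 1.565 Hz.

1.56 Hz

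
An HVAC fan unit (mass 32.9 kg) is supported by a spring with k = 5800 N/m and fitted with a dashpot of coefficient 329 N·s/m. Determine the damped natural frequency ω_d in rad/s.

12.3 rad/s

ω_n = √(k/m) = √(5800/32.9) = 13.28 rad/s.
Critical damping c_c = 2√(k·m) = 2√(5800 × 32.9) = 873.7 N·s/m, so ζ = c/c_c = 329/873.7 = 0.3766.
ω_d = ω_n√(1 − ζ²) = 13.28 × √(1 − 0.142) = 12.30 rad/s.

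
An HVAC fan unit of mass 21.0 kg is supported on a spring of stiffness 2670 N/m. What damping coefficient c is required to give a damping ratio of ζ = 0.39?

185 N·s/m

c_c = 2√(k·m) = 2√(2670 × 21.0) = 473.6 N·s/m.
c = ζ·c_c = 0.39 × 473.6 = 184.7 N·s/m.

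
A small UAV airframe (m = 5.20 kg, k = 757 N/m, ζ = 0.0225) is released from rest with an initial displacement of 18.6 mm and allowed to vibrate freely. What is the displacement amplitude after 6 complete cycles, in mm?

Logarithmic decrement δ = 2πζ/√(1 − ζ²) = 2π × 0.02250/√(1 − 0.000506) = 0.1414.
After n cycles, x_n/x₀ = e^(−nδ), so x_6 = 18.6 × e^(−6 × 0.1414) = 18.6 × 0.4281 = 7.962 mm.

7.96 mm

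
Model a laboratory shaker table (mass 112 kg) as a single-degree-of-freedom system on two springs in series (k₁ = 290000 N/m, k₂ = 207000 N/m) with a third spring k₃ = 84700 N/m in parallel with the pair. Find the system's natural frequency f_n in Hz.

6.82 Hz

Series pair: k_s = k₁k₂/(k₁+k₂) = (290000)(207000)/(290000 + 207000) = 120800 N/m. In parallel with k₃: k_eq = 120800 + 84700 = 205500 N/m.
ω_n = √(k_eq/m) = √(205500/112) = √1835 = 42.83 rad/s.
f_n = ω_n/(2π) = 42.83/6.283 = 6.817 Hz.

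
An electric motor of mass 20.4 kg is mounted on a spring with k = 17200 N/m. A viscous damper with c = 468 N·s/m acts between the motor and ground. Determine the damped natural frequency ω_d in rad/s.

26.7 rad/s

ω_n = √(k/m) = √(17200/20.4) = 29.04 rad/s.
Critical damping c_c = 2√(k·m) = 2√(17200 × 20.4) = 1185 N·s/m, so ζ = c/c_c = 468/1185 = 0.3950.
ω_d = ω_n√(1 − ζ²) = 29.04 × √(1 − 0.156) = 26.68 rad/s.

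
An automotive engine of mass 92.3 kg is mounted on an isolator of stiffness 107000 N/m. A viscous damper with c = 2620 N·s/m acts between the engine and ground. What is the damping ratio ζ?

0.417

ω_n = √(k/m) = √(107000/92.3) = 34.05 rad/s.
Critical damping c_c = 2√(k·m) = 2√(107000 × 92.3) = 6285 N·s/m, so ζ = c/c_c = 2620/6285 = 0.4168.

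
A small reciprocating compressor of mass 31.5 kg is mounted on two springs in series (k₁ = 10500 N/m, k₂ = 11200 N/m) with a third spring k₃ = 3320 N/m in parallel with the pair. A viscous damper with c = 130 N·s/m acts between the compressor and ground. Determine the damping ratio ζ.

0.124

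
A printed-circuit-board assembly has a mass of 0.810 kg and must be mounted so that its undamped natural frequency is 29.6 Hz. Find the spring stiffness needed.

ω_n = 2πf_n = 2π × 29.6 = 186.0 rad/s.
k = m·ω_n² = 0.810 × 186.0² = 0.810 × 34590 = 28020 N/m.

28000 N/m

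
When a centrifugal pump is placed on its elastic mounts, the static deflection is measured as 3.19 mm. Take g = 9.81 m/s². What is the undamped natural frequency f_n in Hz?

8.83 Hz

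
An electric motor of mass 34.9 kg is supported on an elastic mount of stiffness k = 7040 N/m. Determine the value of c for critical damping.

c_c = 2√(k·m) = 2√(7040 × 34.9) = 2 × 495.7 = 991.4 N·s/m.

991 N·s/m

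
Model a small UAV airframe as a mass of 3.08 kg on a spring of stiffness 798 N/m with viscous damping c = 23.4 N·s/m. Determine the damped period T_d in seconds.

0.402 s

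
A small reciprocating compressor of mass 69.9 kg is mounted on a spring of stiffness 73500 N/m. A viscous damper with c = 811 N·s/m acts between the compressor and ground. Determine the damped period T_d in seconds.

ω_n = √(k/m) = √(73500/69.9) = 32.43 rad/s.
Critical damping c_c = 2√(k·m) = 2√(73500 × 69.9) = 4533 N·s/m, so ζ = c/c_c = 811/4533 = 0.1789.
ω_d = ω_n√(1 − ζ²) = 32.43 × √(1 − 0.0320) = 31.90 rad/s.
T_d = 2π/ω_d = 0.1969 s.

0.197 s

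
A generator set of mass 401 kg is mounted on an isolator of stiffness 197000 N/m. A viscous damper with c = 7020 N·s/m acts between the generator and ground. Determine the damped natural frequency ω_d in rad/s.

20.4 rad/s

ω_n = √(k/m) = √(197000/401) = 22.16 rad/s.
Critical damping c_c = 2√(k·m) = 2√(197000 × 401) = 17780 N·s/m, so ζ = c/c_c = 7020/17780 = 0.3949.
ω_d = ω_n√(1 − ζ²) = 22.16 × √(1 − 0.156) = 20.36 rad/s.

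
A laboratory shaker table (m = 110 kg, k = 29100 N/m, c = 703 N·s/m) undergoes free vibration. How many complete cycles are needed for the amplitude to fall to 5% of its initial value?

ζ = c/(2√(km)) = 703/(2√(29100 × 110)) = 703/3578 = 0.1965.
Logarithmic decrement δ = 2πζ/√(1 − ζ²) = 2π × 0.1965/√(1 − 0.0386) = 1.259.
x_n/x₀ = e^(−nδ) ≤ 0.05; take ln: n ≥ ln(1/0.05)/δ = 2.996/1.259 = 2.380.
So 3 complete cycles are required.

3 cycles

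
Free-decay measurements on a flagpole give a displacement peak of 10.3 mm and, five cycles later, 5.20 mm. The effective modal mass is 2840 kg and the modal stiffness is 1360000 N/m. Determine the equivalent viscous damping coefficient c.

Logarithmic decrement δ = (1/n)·ln(x₀/x_n) = (1/5)·ln(10.3/5.20) = (1/5)·ln(1.981) = 0.1367.
ζ = δ/√(4π² + δ²) = 0.1367/√(39.48 + 0.0187) = 0.1367/6.285 = 0.02175.
c = ζ · 2√(km) = 0.02175 × 2√(1360000 × 2840) = 0.02175 × 124300 = 2704 N·s/m.

2700 N·s/m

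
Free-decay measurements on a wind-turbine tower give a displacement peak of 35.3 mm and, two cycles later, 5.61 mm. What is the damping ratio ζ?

Logarithmic decrement δ = (1/n)·ln(x₀/x_n) = (1/2)·ln(35.3/5.61) = (1/2)·ln(6.292) = 0.9197.
ζ = δ/√(4π² + δ²) = 0.9197/√(39.48 + 0.846) = 0.9197/6.350 = 0.1448.

0.145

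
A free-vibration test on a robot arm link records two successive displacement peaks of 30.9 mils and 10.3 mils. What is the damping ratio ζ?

0.172

Logarithmic decrement δ = (1/n)·ln(x₀/x_n) = (1/1)·ln(30.9/10.3) = (1/1)·ln(3.000) = 1.099.
ζ = δ/√(4π² + δ²) = 1.099/√(39.48 + 1.21) = 1.099/6.379 = 0.1722.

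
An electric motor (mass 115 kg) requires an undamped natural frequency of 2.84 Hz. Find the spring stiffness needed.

36600 N/m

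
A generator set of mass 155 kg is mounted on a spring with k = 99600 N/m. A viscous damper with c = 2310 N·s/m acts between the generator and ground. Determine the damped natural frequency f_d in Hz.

ω_n = √(k/m) = √(99600/155) = 25.35 rad/s.
Critical damping c_c = 2√(k·m) = 2√(99600 × 155) = 7858 N·s/m, so ζ = c/c_c = 2310/7858 = 0.2940.
ω_d = ω_n√(1 − ζ²) = 25.35 × √(1 − 0.0864) = 24.23 rad/s.
f_d = ω_d/(2π) = 3.856 Hz.

3.86 Hz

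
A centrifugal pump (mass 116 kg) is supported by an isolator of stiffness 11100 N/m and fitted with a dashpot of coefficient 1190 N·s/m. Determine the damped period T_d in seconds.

0.754 s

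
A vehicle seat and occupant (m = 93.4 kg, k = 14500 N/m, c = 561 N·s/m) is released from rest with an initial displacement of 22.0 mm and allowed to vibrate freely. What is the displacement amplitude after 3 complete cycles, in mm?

ζ = c/(2√(km)) = 561/(2√(14500 × 93.4)) = 561/2327 = 0.2410.
Logarithmic decrement δ = 2πζ/√(1 − ζ²) = 2π × 0.2410/√(1 − 0.0581) = 1.560.
After n cycles, x_n/x₀ = e^(−nδ), so x_3 = 22.0 × e^(−3 × 1.560) = 22.0 × 0.009266 = 0.2039 mm.

0.204 mm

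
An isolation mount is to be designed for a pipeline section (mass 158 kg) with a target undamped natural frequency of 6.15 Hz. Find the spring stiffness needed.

ω_n = 2πf_n = 2π × 6.15 = 38.64 rad/s.
k = m·ω_n² = 158 × 38.64² = 158 × 1493 = 235900 N/m.

236000 N/m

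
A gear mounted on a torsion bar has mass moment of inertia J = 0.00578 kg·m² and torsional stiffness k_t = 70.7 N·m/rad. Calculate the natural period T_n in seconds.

0.0568 s

ω_n = √(k_t/J) = √(70.7/0.00578) = √12230 = 110.6 rad/s.
T_n = 2π/ω_n = 6.283/110.6 = 0.05681 s.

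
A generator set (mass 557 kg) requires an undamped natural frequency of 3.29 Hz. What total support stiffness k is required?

238000 N/m

ω_n = 2πf_n = 2π × 3.29 = 20.67 rad/s.
k = m·ω_n² = 557 × 20.67² = 557 × 427.3 = 238000 N/m.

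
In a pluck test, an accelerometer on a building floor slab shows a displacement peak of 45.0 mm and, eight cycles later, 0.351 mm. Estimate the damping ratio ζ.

0.0961

Logarithmic decrement δ = (1/n)·ln(x₀/x_n) = (1/8)·ln(45.0/0.351) = (1/8)·ln(128.2) = 0.6067.
ζ = δ/√(4π² + δ²) = 0.6067/√(39.48 + 0.368) = 0.6067/6.312 = 0.09611.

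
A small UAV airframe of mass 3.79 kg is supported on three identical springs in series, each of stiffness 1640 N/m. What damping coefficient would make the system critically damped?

91.0 N·s/m

Series springs: 1/k_eq = 3/1640, so k_eq = 1640/3 = 546.7 N/m.
c_c = 2√(k_eq·m) = 2√(546.7 × 3.79) = 2 × 45.52 = 91.04 N·s/m.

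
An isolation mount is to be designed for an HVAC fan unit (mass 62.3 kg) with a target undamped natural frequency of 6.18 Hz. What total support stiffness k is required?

93900 N/m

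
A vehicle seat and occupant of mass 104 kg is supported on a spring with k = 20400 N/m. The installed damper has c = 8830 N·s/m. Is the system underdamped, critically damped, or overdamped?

overdamped

c_c = 2√(k·m) = 2913 N·s/m; ζ = c/c_c = 8830/2913 = 3.03.
Since ζ > 1 the system is overdamped.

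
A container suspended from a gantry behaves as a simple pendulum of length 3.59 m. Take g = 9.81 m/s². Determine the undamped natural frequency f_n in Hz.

0.263 Hz

For a simple pendulum ω_n = √(g/L) = √(9.81/3.59) = √2.733 = 1.653 rad/s.
f_n = ω_n/(2π) = 1.653/6.283 = 0.2631 Hz.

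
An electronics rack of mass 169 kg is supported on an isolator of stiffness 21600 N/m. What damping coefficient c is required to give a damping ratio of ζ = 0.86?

c_c = 2√(k·m) = 2√(21600 × 169) = 3821 N·s/m.
c = ζ·c_c = 0.86 × 3821 = 3286 N·s/m.

3290 N·s/m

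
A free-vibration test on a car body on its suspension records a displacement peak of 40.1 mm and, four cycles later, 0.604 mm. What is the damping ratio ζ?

0.165

Logarithmic decrement δ = (1/n)·ln(x₀/x_n) = (1/4)·ln(40.1/0.604) = (1/4)·ln(66.39) = 1.049.
ζ = δ/√(4π² + δ²) = 1.049/√(39.48 + 1.10) = 1.049/6.370 = 0.1647.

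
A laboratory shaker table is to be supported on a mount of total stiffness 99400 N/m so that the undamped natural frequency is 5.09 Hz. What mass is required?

97.2 kg

ω_n = 2πf_n = 2π × 5.09 = 31.98 rad/s.
m = k/ω_n² = 99400/31.98² = 99400/1023 = 97.18 kg.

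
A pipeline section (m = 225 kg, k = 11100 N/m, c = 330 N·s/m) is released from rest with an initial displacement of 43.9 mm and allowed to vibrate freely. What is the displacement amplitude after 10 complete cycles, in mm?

ζ = c/(2√(km)) = 330/(2√(11100 × 225)) = 330/3161 = 0.1044.
Logarithmic decrement δ = 2πζ/√(1 − ζ²) = 2π × 0.1044/√(1 − 0.0109) = 0.6596.
After n cycles, x_n/x₀ = e^(−nδ), so x_10 = 43.9 × e^(−10 × 0.6596) = 43.9 × 0.001366 = 0.05995 mm.

0.0599 mm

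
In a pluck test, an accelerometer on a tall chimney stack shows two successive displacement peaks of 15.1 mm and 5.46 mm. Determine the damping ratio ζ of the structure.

Logarithmic decrement δ = (1/n)·ln(x₀/x_n) = (1/1)·ln(15.1/5.46) = (1/1)·ln(2.766) = 1.017.
ζ = δ/√(4π² + δ²) = 1.017/√(39.48 + 1.03) = 1.017/6.365 = 0.1598.

0.160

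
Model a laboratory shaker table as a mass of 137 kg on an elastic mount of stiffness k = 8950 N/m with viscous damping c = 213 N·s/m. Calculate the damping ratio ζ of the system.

0.0962

ω_n = √(k/m) = √(8950/137) = 8.083 rad/s.
Critical damping c_c = 2√(k·m) = 2√(8950 × 137) = 2215 N·s/m, so ζ = c/c_c = 213/2215 = 0.09618.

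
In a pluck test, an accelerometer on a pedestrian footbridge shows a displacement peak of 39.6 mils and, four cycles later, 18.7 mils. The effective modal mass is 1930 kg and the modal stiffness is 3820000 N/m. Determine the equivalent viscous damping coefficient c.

5120 N·s/m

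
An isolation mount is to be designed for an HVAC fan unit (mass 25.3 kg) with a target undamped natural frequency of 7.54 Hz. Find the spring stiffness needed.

ω_n = 2πf_n = 2π × 7.54 = 47.38 rad/s.
k = m·ω_n² = 25.3 × 47.38² = 25.3 × 2244 = 56780 N/m.

56800 N/m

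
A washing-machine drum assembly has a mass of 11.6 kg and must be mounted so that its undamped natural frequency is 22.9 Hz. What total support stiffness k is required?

240000 N/m

ω_n = 2πf_n = 2π × 22.9 = 143.9 rad/s.
k = m·ω_n² = 11.6 × 143.9² = 11.6 × 20700 = 240200 N/m.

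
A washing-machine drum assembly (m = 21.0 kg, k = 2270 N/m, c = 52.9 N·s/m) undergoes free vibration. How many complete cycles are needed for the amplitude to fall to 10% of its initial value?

ζ = c/(2√(km)) = 52.9/(2√(2270 × 21.0)) = 52.9/436.7 = 0.1211.
Logarithmic decrement δ = 2πζ/√(1 − ζ²) = 2π × 0.1211/√(1 − 0.0147) = 0.7668.
x_n/x₀ = e^(−nδ) ≤ 0.1; take ln: n ≥ ln(1/0.1)/δ = 2.303/0.7668 = 3.003.
So 4 complete cycles are required.

4 cycles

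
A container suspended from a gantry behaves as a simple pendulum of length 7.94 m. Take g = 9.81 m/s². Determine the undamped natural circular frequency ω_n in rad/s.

For a simple pendulum ω_n = √(g/L) = √(9.81/7.94) = √1.236 = 1.112 rad/s.

1.11 rad/s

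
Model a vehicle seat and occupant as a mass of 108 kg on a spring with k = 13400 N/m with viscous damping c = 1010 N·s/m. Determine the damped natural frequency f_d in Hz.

ω_n = √(k/m) = √(13400/108) = 11.14 rad/s.
Critical damping c_c = 2√(k·m) = 2√(13400 × 108) = 2406 N·s/m, so ζ = c/c_c = 1010/2406 = 0.4198.
ω_d = ω_n√(1 − ζ²) = 11.14 × √(1 − 0.176) = 10.11 rad/s.
f_d = ω_d/(2π) = 1.609 Hz.

1.61 Hz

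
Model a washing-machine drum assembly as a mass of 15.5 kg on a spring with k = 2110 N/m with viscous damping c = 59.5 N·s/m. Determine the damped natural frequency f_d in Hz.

ω_n = √(k/m) = √(2110/15.5) = 11.67 rad/s.
Critical damping c_c = 2√(k·m) = 2√(2110 × 15.5) = 361.7 N·s/m, so ζ = c/c_c = 59.5/361.7 = 0.1645.
ω_d = ω_n√(1 − ζ²) = 11.67 × √(1 − 0.0271) = 11.51 rad/s.
f_d = ω_d/(2π) = 1.832 Hz.

1.83 Hz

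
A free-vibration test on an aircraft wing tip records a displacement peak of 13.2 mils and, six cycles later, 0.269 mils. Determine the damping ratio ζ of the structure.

0.103

Logarithmic decrement δ = (1/n)·ln(x₀/x_n) = (1/6)·ln(13.2/0.269) = (1/6)·ln(49.07) = 0.6489.
ζ = δ/√(4π² + δ²) = 0.6489/√(39.48 + 0.421) = 0.6489/6.317 = 0.1027.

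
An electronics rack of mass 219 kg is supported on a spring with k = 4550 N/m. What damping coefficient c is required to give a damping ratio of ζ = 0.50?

998 N·s/m

c_c = 2√(k·m) = 2√(4550 × 219) = 1996 N·s/m.
c = ζ·c_c = 0.50 × 1996 = 998.2 N·s/m.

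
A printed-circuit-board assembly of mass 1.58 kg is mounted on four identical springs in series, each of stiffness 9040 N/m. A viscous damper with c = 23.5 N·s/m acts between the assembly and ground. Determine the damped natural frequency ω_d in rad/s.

37.1 rad/s

Series springs: 1/k_eq = 4/9040, so k_eq = 9040/4 = 2260 N/m.
ω_n = √(k_eq/m) = √(2260/1.58) = 37.82 rad/s.
Critical damping c_c = 2√(k_eq·m) = 2√(2260 × 1.58) = 119.5 N·s/m, so ζ = c/c_c = 23.5/119.5 = 0.1966.
ω_d = ω_n√(1 − ζ²) = 37.82 × √(1 − 0.0387) = 37.08 rad/s.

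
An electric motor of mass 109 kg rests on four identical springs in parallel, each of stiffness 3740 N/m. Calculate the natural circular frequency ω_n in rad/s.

Parallel springs add: k_eq = 4 × 3740 = 14960 N/m.
ω_n = √(k_eq/m) = √(14960/109) = √137.2 = 11.72 rad/s.

11.7 rad/s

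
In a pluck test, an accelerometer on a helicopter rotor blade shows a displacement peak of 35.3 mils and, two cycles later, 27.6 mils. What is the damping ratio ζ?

0.0196

Logarithmic decrement δ = (1/n)·ln(x₀/x_n) = (1/2)·ln(35.3/27.6) = (1/2)·ln(1.279) = 0.1230.
ζ = δ/√(4π² + δ²) = 0.1230/√(39.48 + 0.0151) = 0.1230/6.284 = 0.01958.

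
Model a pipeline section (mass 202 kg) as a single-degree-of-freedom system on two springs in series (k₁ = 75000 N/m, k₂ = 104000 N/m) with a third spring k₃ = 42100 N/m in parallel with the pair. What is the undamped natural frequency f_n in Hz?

3.28 Hz

Series pair: k_s = k₁k₂/(k₁+k₂) = (75000)(104000)/(75000 + 104000) = 43580 N/m. In parallel with k₃: k_eq = 43580 + 42100 = 85680 N/m.
ω_n = √(k_eq/m) = √(85680/202) = √424.1 = 20.59 rad/s.
f_n = ω_n/(2π) = 20.59/6.283 = 3.278 Hz.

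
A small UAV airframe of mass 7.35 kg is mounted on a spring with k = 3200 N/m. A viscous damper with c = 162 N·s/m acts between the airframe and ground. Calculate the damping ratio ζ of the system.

ω_n = √(k/m) = √(3200/7.35) = 20.87 rad/s.
Critical damping c_c = 2√(k·m) = 2√(3200 × 7.35) = 306.7 N·s/m, so ζ = c/c_c = 162/306.7 = 0.5282.

0.528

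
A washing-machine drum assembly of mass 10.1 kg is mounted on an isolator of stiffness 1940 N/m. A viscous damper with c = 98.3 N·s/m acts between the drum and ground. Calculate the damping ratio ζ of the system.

0.351

ω_n = √(k/m) = √(1940/10.1) = 13.86 rad/s.
Critical damping c_c = 2√(k·m) = 2√(1940 × 10.1) = 280.0 N·s/m, so ζ = c/c_c = 98.3/280.0 = 0.3511.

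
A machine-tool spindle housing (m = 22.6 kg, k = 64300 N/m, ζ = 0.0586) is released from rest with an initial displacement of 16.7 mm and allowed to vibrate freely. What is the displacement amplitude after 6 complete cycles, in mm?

Logarithmic decrement δ = 2πζ/√(1 − ζ²) = 2π × 0.05860/√(1 − 0.00343) = 0.3688.
After n cycles, x_n/x₀ = e^(−nδ), so x_6 = 16.7 × e^(−6 × 0.3688) = 16.7 × 0.1094 = 1.827 mm.

1.83 mm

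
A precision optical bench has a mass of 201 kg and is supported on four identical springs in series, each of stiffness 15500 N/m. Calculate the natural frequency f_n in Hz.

0.699 Hz

Series springs: 1/k_eq = 4/15500, so k_eq = 15500/4 = 3875 N/m.
ω_n = √(k_eq/m) = √(3875/201) = √19.28 = 4.391 rad/s.
f_n = ω_n/(2π) = 4.391/6.283 = 0.6988 Hz.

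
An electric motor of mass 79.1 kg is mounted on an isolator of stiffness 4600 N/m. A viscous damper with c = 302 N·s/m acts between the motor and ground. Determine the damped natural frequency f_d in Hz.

ω_n = √(k/m) = √(4600/79.1) = 7.626 rad/s.
Critical damping c_c = 2√(k·m) = 2√(4600 × 79.1) = 1206 N·s/m, so ζ = c/c_c = 302/1206 = 0.2503.
ω_d = ω_n√(1 − ζ²) = 7.626 × √(1 − 0.0627) = 7.383 rad/s.
f_d = ω_d/(2π) = 1.175 Hz.

1.18 Hz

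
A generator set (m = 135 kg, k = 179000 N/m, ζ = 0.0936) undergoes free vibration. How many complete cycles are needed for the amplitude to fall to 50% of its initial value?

2 cycles

Logarithmic decrement δ = 2πζ/√(1 − ζ²) = 2π × 0.09360/√(1 − 0.00876) = 0.5907.
x_n/x₀ = e^(−nδ) ≤ 0.5; take ln: n ≥ ln(1/0.5)/δ = 0.6931/0.5907 = 1.173.
So 2 complete cycles are required.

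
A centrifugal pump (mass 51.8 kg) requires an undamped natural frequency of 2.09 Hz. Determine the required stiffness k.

8930 N/m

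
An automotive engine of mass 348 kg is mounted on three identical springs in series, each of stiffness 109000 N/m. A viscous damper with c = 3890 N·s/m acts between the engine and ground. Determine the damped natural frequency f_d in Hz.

1.36 Hz

Series springs: 1/k_eq = 3/109000, so k_eq = 109000/3 = 36330 N/m.
ω_n = √(k_eq/m) = √(36330/348) = 10.22 rad/s.
Critical damping c_c = 2√(k_eq·m) = 2√(36330 × 348) = 7112 N·s/m, so ζ = c/c_c = 3890/7112 = 0.5470.
ω_d = ω_n√(1 − ζ²) = 10.22 × √(1 − 0.299) = 8.554 rad/s.
f_d = ω_d/(2π) = 1.361 Hz.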